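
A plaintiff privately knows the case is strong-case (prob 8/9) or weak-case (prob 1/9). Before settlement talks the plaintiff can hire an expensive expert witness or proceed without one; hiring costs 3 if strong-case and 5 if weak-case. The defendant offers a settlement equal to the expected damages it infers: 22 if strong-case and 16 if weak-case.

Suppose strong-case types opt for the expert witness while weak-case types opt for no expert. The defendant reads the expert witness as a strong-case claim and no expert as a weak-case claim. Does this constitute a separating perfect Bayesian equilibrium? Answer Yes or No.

No

Under these beliefs, the expert witness earns settlement 22 and no expert earns settlement 16.
strong-case: the expert witness nets 22 − 3 = 19; no expert nets 16. strong-case prefers the expert witness.
weak-case: the expert witness nets 22 − 5 = 17; no expert nets 16. weak-case would deviate to the expert witness.
weak-case has a profitable deviation, so the profile is not an equilibrium.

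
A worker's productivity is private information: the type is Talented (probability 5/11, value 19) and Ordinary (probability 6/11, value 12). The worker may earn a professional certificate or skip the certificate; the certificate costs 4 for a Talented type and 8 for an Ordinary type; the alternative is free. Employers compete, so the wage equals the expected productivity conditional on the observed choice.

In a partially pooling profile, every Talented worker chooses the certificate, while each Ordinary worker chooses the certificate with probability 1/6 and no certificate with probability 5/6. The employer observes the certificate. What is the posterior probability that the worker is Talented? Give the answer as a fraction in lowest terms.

5/6

P(the certificate) = (5/11)·1 + (6/11)·(1/6) = 6/11.
By Bayes' rule, P(Talented | the certificate) = (5/11) / (6/11) = 5/6.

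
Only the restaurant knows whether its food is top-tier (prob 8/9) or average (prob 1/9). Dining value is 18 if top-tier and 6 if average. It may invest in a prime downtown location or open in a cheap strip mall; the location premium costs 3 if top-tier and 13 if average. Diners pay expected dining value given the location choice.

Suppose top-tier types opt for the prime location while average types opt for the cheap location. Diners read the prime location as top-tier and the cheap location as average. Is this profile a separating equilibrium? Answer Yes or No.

Yes

Under these beliefs, the prime location earns price premium 18 and the cheap location earns price premium 6.
top-tier: the prime location nets 18 − 3 = 15; the cheap location nets 6. top-tier prefers the prime location.
average: the prime location nets 18 − 13 = 5; the cheap location nets 6. average prefers the cheap location.
Neither type deviates, so the separating profile is an equilibrium.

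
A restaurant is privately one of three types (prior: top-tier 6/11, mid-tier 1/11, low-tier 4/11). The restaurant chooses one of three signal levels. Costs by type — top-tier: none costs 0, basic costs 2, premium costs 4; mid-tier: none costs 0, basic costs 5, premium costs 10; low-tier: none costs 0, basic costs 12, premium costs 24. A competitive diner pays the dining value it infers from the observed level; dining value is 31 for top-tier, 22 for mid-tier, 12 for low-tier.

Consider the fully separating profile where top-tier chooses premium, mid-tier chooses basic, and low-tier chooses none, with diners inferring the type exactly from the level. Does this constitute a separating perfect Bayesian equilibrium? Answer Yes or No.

No

Separating price premiums: premium → 31, basic → 22, none → 12.
top-tier (assigned premium): none: 12 − 0 = 12; basic: 22 − 2 = 20; premium: 31 − 4 = 27. top-tier stays.
mid-tier (assigned basic): none: 12 − 0 = 12; basic: 22 − 5 = 17; premium: 31 − 10 = 21. mid-tier prefers premium.
low-tier (assigned none): none: 12 − 0 = 12; basic: 22 − 12 = 10; premium: 31 − 24 = 7. low-tier stays.
At least one type deviates; the separating profile fails.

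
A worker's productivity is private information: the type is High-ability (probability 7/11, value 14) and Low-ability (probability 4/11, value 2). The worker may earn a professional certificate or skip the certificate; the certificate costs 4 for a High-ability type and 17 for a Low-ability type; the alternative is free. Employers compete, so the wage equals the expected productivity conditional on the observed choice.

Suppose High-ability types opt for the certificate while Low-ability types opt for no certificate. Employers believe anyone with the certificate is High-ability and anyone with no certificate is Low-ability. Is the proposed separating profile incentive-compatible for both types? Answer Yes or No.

Yes

Under these beliefs, the certificate earns wage 14 and no certificate earns wage 2.
High-ability: the certificate nets 14 − 4 = 10; no certificate nets 2. High-ability prefers the certificate.
Low-ability: the certificate nets 14 − 17 = -3; no certificate nets 2. Low-ability prefers no certificate.
Neither type deviates, so the separating profile is an equilibrium.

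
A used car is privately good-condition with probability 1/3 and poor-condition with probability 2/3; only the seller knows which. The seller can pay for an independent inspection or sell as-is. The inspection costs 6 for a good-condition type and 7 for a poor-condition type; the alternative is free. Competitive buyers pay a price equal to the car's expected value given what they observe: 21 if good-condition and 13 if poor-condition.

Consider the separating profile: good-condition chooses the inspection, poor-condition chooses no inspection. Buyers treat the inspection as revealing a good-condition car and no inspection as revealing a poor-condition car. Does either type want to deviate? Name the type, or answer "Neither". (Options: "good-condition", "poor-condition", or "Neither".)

The inspection pays 21; no inspection pays 13.
good-condition: assigned the inspection, nets 21 − 6 = 15; deviating to no inspection nets 13.
poor-condition: assigned no inspection, nets 13; deviating to the inspection nets 21 − 7 = 14.
The poor-condition type gains 1 by deviating.

poor-condition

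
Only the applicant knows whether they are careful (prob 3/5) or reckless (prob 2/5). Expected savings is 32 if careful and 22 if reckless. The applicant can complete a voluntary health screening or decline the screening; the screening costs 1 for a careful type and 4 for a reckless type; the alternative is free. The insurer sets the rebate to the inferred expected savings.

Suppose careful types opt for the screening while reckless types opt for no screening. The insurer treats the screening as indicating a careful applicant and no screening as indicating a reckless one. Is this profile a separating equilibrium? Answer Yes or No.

No

Under these beliefs, the screening earns rebate 32 and no screening earns rebate 22.
careful: the screening nets 32 − 1 = 31; no screening nets 22. careful prefers the screening.
reckless: the screening nets 32 − 4 = 28; no screening nets 22. reckless would deviate to the screening.
reckless has a profitable deviation, so the profile is not an equilibrium.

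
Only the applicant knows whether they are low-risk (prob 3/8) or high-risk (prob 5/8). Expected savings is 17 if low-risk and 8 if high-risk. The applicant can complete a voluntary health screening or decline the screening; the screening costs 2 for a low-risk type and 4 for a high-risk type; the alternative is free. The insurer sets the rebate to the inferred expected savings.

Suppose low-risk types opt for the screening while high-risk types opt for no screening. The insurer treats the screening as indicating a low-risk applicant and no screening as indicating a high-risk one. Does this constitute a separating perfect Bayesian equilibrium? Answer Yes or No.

Under these beliefs, the screening earns rebate 17 and no screening earns rebate 8.
low-risk: the screening nets 17 − 2 = 15; no screening nets 8. low-risk prefers the screening.
high-risk: the screening nets 17 − 4 = 13; no screening nets 8. high-risk would deviate to the screening.
high-risk has a profitable deviation, so the profile is not an equilibrium.

No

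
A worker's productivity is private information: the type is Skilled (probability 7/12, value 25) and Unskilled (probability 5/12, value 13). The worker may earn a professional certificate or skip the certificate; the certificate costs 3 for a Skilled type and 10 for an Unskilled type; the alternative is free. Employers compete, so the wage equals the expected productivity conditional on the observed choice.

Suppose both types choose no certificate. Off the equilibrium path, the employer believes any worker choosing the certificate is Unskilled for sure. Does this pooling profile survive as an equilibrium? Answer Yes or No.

On path, the employer holds the prior and pays 7/12·25 + 5/12·13 = 20. Off path (the certificate), believing Unskilled, it pays 13.
Skilled: no certificate nets 20; the certificate nets 13 − 3 = 10. Skilled stays.
Unskilled: no certificate nets 20; the certificate nets 13 − 10 = 3. Unskilled stays.
No type deviates, so pooling is sustained.

Yes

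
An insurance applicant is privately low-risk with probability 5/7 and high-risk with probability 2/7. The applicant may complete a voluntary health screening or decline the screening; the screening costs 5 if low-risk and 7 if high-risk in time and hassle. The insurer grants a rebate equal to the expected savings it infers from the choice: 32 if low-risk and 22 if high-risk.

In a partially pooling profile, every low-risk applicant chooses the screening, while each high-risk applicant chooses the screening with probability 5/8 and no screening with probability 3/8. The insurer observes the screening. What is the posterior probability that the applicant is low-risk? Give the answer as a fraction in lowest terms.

P(the screening) = (5/7)·1 + (2/7)·(5/8) = 25/28.
By Bayes' rule, P(low-risk | the screening) = (5/7) / (25/28) = 4/5.

4/5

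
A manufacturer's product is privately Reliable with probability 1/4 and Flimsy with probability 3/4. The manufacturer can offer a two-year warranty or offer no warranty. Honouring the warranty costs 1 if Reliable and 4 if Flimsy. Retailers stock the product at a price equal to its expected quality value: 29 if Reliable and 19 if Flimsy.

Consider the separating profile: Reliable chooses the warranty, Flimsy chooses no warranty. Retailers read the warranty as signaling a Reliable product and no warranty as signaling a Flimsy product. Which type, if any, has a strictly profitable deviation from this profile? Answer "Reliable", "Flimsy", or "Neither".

Flimsy

The warranty pays 29; no warranty pays 19.
Reliable: assigned the warranty, nets 29 − 1 = 28; deviating to no warranty nets 19.
Flimsy: assigned no warranty, nets 19; deviating to the warranty nets 29 − 4 = 25.
The Flimsy type gains 6 by deviating.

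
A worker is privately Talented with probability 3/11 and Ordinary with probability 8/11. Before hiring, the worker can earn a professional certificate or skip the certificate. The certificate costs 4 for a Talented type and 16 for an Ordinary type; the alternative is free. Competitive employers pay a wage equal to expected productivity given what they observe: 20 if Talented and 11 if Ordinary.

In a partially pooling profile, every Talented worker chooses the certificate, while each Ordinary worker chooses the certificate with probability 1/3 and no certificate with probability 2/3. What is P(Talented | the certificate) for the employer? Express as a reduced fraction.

P(the certificate) = (3/11)·1 + (8/11)·(1/3) = 17/33.
By Bayes' rule, P(Talented | the certificate) = (3/11) / (17/33) = 9/17.

9/17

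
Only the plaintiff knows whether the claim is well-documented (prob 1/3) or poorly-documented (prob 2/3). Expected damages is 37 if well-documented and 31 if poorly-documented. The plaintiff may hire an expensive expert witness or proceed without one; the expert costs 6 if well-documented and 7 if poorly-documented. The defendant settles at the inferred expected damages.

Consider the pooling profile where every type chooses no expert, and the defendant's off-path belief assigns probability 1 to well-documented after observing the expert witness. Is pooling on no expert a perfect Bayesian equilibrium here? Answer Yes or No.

On path, the defendant holds the prior and pays 1/3·37 + 2/3·31 = 33. Off path (the expert witness), believing well-documented, it pays 37.
well-documented: no expert nets 33; the expert witness nets 37 − 6 = 31. well-documented stays.
poorly-documented: no expert nets 33; the expert witness nets 37 − 7 = 30. poorly-documented stays.
No type deviates, so pooling is sustained.

Yes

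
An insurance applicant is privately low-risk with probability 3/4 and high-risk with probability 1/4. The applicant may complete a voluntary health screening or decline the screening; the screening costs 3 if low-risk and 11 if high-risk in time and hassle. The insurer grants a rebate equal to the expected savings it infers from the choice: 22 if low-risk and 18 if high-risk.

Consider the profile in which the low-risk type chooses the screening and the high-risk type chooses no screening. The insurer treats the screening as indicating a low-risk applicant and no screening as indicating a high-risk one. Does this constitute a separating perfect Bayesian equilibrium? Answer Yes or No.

Yes

Under these beliefs, the screening earns rebate 22 and no screening earns rebate 18.
low-risk: the screening nets 22 − 3 = 19; no screening nets 18. low-risk prefers the screening.
high-risk: the screening nets 22 − 11 = 11; no screening nets 18. high-risk prefers no screening.
Neither type deviates, so the separating profile is an equilibrium.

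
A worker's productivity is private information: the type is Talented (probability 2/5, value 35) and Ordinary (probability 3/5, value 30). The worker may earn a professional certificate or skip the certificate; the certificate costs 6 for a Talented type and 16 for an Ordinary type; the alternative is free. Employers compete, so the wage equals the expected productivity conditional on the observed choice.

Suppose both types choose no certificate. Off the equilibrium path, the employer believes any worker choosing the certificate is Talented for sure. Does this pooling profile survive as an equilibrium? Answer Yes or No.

On path, the employer holds the prior and pays 2/5·35 + 3/5·30 = 32. Off path (the certificate), believing Talented, it pays 35.
Talented: no certificate nets 32; the certificate nets 35 − 6 = 29. Talented stays.
Ordinary: no certificate nets 32; the certificate nets 35 − 16 = 19. Ordinary stays.
No type deviates, so pooling is sustained.

Yes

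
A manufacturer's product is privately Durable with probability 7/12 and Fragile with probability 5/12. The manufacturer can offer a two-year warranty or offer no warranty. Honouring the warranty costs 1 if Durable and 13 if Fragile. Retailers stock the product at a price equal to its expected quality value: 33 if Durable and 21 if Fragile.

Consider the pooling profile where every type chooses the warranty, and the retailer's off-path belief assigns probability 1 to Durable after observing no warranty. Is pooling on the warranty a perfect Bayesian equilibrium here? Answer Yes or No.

No

On path, the retailer holds the prior and pays 7/12·33 + 5/12·21 = 28. Off path (no warranty), believing Durable, it pays 33.
Durable: the warranty nets 28 − 1 = 27; no warranty nets 33. Durable would deviate.
Fragile: the warranty nets 28 − 13 = 15; no warranty nets 33. Fragile would deviate.
A type deviates, so pooling fails.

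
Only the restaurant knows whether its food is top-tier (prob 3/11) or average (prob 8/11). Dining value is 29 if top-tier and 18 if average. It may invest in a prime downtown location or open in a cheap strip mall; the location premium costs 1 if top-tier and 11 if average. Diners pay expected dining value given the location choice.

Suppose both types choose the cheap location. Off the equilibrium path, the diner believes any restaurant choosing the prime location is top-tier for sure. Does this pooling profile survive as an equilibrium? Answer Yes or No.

On path, the diner holds the prior and pays 3/11·29 + 8/11·18 = 21. Off path (the prime location), believing top-tier, it pays 29.
top-tier: the cheap location nets 21; the prime location nets 29 − 1 = 28. top-tier would deviate.
average: the cheap location nets 21; the prime location nets 29 − 11 = 18. average stays.
A type deviates, so pooling fails.

No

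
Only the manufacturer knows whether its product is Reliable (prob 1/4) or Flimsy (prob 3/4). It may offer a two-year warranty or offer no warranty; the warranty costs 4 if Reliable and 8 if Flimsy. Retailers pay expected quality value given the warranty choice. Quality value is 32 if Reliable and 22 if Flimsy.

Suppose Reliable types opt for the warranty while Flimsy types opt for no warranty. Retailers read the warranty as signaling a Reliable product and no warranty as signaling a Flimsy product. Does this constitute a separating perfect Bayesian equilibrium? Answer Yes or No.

Under these beliefs, the warranty earns price 32 and no warranty earns price 22.
Reliable: the warranty nets 32 − 4 = 28; no warranty nets 22. Reliable prefers the warranty.
Flimsy: the warranty nets 32 − 8 = 24; no warranty nets 22. Flimsy would deviate to the warranty.
Flimsy has a profitable deviation, so the profile is not an equilibrium.

No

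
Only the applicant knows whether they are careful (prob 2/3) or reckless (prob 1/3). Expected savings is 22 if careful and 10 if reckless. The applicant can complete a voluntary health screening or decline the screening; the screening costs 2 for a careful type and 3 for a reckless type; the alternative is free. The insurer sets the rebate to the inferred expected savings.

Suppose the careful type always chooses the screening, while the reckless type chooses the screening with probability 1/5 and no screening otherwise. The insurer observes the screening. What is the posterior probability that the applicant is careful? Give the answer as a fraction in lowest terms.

P(the screening) = (2/3)·1 + (1/3)·(1/5) = 11/15.
By Bayes' rule, P(careful | the screening) = (2/3) / (11/15) = 10/11.

10/11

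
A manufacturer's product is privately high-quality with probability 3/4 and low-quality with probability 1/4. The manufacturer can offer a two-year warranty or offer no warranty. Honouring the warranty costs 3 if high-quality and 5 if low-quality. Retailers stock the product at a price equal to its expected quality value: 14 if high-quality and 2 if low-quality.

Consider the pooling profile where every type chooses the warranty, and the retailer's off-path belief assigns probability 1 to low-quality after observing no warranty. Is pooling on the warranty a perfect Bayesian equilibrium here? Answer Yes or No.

Yes

On path, the retailer holds the prior and pays 3/4·14 + 1/4·2 = 11. Off path (no warranty), believing low-quality, it pays 2.
high-quality: the warranty nets 11 − 3 = 8; no warranty nets 2. high-quality stays.
low-quality: the warranty nets 11 − 5 = 6; no warranty nets 2. low-quality stays.
No type deviates, so pooling is sustained.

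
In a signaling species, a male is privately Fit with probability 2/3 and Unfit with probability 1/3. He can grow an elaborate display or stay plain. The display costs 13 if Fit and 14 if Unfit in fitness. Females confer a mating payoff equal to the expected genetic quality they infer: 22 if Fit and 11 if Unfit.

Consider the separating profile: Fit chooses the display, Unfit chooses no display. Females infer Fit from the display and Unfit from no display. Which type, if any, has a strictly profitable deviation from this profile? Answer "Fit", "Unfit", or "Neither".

The display pays 22; no display pays 11.
Fit: assigned the display, nets 22 − 13 = 9; deviating to no display nets 11.
Unfit: assigned no display, nets 11; deviating to the display nets 22 − 14 = 8.
The Fit type gains 2 by deviating.

Fit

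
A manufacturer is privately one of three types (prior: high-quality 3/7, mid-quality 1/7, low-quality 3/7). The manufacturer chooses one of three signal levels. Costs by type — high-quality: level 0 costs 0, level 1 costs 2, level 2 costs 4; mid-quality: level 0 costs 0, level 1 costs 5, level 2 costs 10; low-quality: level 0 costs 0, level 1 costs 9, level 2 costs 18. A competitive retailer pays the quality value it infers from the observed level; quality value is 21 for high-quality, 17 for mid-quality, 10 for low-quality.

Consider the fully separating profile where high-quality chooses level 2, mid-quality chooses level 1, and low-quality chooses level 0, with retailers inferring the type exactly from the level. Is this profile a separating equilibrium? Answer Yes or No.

Yes

Separating prices: level 2 → 21, level 1 → 17, level 0 → 10.
high-quality (assigned level 2): level 0: 10 − 0 = 10; level 1: 17 − 2 = 15; level 2: 21 − 4 = 17. high-quality stays.
mid-quality (assigned level 1): level 0: 10 − 0 = 10; level 1: 17 − 5 = 12; level 2: 21 − 10 = 11. mid-quality stays.
low-quality (assigned level 0): level 0: 10 − 0 = 10; level 1: 17 − 9 = 8; level 2: 21 − 18 = 3. low-quality stays.
Every type prefers its assigned level; separation holds.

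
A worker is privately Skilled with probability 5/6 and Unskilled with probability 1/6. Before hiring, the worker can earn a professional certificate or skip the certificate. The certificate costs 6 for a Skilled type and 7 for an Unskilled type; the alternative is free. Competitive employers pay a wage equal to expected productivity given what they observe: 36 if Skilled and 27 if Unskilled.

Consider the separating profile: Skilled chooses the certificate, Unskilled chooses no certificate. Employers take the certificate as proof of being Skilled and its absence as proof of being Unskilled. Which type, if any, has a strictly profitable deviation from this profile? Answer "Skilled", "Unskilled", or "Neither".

The certificate pays 36; no certificate pays 27.
Skilled: assigned the certificate, nets 36 − 6 = 30; deviating to no certificate nets 27.
Unskilled: assigned no certificate, nets 27; deviating to the certificate nets 36 − 7 = 29.
The Unskilled type gains 2 by deviating.

Unskilled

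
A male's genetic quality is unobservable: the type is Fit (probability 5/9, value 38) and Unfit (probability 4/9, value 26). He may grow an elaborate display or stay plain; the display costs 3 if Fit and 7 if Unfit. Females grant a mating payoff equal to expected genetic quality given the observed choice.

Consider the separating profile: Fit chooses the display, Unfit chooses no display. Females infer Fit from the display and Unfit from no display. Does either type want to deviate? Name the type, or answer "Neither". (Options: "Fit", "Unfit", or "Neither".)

The display pays 38; no display pays 26.
Fit: assigned the display, nets 38 − 3 = 35; deviating to no display nets 26.
Unfit: assigned no display, nets 26; deviating to the display nets 38 − 7 = 31.
The Unfit type gains 5 by deviating.

Unfit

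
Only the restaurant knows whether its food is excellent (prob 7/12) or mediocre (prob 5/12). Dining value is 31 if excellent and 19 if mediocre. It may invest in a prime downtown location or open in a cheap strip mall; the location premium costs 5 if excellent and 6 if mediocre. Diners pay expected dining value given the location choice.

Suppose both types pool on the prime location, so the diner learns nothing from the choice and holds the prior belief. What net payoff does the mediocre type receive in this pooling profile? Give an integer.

Pooled price premium = 7/12·31 + 5/12·19 = 26.
mediocre pays cost 6 for the prime location, so net payoff = 26 − 6 = 20.

20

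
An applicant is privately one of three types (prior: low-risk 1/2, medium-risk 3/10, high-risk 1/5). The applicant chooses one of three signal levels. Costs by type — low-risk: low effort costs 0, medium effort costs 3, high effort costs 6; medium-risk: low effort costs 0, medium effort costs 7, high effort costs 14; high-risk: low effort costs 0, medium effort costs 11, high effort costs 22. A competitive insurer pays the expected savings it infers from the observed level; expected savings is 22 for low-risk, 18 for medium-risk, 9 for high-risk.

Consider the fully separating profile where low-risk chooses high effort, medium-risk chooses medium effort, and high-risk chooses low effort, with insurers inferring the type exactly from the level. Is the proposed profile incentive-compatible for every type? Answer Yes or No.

Separating rebates: high effort → 22, medium effort → 18, low effort → 9.
low-risk (assigned high effort): low effort: 9 − 0 = 9; medium effort: 18 − 3 = 15; high effort: 22 − 6 = 16. low-risk stays.
medium-risk (assigned medium effort): low effort: 9 − 0 = 9; medium effort: 18 − 7 = 11; high effort: 22 − 14 = 8. medium-risk stays.
high-risk (assigned low effort): low effort: 9 − 0 = 9; medium effort: 18 − 11 = 7; high effort: 22 − 22 = 0. high-risk stays.
Every type prefers its assigned level; separation holds.

Yes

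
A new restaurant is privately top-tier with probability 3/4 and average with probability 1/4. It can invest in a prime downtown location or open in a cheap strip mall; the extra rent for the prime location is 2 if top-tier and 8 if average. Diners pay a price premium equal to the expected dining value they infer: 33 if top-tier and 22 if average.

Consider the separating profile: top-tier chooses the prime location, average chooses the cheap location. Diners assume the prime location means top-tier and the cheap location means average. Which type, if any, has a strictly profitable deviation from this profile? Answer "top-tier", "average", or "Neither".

average

The prime location pays 33; the cheap location pays 22.
top-tier: assigned the prime location, nets 33 − 2 = 31; deviating to the cheap location nets 22.
average: assigned the cheap location, nets 22; deviating to the prime location nets 33 − 8 = 25.
The average type gains 3 by deviating.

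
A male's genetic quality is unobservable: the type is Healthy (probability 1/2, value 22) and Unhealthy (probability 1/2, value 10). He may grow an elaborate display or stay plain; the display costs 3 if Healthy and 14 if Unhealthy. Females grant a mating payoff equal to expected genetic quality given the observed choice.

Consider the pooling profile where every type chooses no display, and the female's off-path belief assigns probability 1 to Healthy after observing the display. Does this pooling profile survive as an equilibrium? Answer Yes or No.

No

On path, the female holds the prior and pays 1/2·22 + 1/2·10 = 16. Off path (the display), believing Healthy, it pays 22.
Healthy: no display nets 16; the display nets 22 − 3 = 19. Healthy would deviate.
Unhealthy: no display nets 16; the display nets 22 − 14 = 8. Unhealthy stays.
A type deviates, so pooling fails.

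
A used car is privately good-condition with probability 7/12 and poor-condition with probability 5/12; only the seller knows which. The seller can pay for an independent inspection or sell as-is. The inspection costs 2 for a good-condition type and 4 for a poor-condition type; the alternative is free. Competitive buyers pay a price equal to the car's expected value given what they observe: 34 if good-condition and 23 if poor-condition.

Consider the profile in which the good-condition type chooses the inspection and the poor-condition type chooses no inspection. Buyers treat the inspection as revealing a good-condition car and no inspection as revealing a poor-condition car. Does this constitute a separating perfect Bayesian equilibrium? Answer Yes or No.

No

Under these beliefs, the inspection earns price 34 and no inspection earns price 23.
good-condition: the inspection nets 34 − 2 = 32; no inspection nets 23. good-condition prefers the inspection.
poor-condition: the inspection nets 34 − 4 = 30; no inspection nets 23. poor-condition would deviate to the inspection.
poor-condition has a profitable deviation, so the profile is not an equilibrium.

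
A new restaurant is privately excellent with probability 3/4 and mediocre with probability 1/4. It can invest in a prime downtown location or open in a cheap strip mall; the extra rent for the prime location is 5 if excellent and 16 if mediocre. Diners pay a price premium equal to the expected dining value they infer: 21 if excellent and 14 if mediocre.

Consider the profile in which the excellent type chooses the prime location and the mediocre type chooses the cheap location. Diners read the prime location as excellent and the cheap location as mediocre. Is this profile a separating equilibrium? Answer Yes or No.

Under these beliefs, the prime location earns price premium 21 and the cheap location earns price premium 14.
excellent: the prime location nets 21 − 5 = 16; the cheap location nets 14. excellent prefers the prime location.
mediocre: the prime location nets 21 − 16 = 5; the cheap location nets 14. mediocre prefers the cheap location.
Neither type deviates, so the separating profile is an equilibrium.

Yes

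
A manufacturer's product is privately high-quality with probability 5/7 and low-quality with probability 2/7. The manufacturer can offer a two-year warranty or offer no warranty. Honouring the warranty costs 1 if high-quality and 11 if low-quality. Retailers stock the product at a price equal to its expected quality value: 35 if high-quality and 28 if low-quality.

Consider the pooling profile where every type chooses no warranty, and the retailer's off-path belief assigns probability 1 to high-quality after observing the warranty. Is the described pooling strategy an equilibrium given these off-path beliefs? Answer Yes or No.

No

On path, the retailer holds the prior and pays 5/7·35 + 2/7·28 = 33. Off path (the warranty), believing high-quality, it pays 35.
high-quality: no warranty nets 33; the warranty nets 35 − 1 = 34. high-quality would deviate.
low-quality: no warranty nets 33; the warranty nets 35 − 11 = 24. low-quality stays.
A type deviates, so pooling fails.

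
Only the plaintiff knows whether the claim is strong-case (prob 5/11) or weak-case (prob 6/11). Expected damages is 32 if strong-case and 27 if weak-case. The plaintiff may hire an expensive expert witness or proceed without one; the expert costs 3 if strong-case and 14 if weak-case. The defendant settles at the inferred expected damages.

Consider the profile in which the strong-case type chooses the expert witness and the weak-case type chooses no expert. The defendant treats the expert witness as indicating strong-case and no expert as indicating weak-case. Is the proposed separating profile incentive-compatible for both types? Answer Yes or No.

Under these beliefs, the expert witness earns settlement 32 and no expert earns settlement 27.
strong-case: the expert witness nets 32 − 3 = 29; no expert nets 27. strong-case prefers the expert witness.
weak-case: the expert witness nets 32 − 14 = 18; no expert nets 27. weak-case prefers no expert.
Neither type deviates, so the separating profile is an equilibrium.

Yes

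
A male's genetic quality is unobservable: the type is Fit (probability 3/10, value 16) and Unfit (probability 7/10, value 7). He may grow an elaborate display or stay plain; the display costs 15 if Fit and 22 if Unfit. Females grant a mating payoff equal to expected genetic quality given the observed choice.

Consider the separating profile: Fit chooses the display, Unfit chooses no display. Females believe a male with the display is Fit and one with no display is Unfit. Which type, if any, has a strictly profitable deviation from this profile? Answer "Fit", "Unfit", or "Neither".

Fit

The display pays 16; no display pays 7.
Fit: assigned the display, nets 16 − 15 = 1; deviating to no display nets 7.
Unfit: assigned no display, nets 7; deviating to the display nets 16 − 22 = -6.
The Fit type gains 6 by deviating.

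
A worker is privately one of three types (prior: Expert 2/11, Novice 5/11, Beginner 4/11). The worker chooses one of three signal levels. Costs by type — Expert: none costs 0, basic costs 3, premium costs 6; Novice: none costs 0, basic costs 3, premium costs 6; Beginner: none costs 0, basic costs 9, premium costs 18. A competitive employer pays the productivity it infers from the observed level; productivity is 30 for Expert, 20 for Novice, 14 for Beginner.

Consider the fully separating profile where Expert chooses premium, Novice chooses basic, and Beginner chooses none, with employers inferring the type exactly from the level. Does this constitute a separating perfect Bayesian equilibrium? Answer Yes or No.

Separating wages: premium → 30, basic → 20, none → 14.
Expert (assigned premium): none: 14 − 0 = 14; basic: 20 − 3 = 17; premium: 30 − 6 = 24. Expert stays.
Novice (assigned basic): none: 14 − 0 = 14; basic: 20 − 3 = 17; premium: 30 − 6 = 24. Novice prefers premium.
Beginner (assigned none): none: 14 − 0 = 14; basic: 20 − 9 = 11; premium: 30 − 18 = 12. Beginner stays.
At least one type deviates; the separating profile fails.

No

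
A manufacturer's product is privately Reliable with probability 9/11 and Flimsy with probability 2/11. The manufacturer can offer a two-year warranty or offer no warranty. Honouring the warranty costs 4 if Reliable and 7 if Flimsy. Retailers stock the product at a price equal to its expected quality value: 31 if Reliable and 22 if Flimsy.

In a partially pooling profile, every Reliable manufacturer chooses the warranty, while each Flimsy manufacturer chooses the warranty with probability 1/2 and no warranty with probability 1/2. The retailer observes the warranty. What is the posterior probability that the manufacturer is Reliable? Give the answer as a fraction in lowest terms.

9/10

P(the warranty) = (9/11)·1 + (2/11)·(1/2) = 10/11.
By Bayes' rule, P(Reliable | the warranty) = (9/11) / (10/11) = 9/10.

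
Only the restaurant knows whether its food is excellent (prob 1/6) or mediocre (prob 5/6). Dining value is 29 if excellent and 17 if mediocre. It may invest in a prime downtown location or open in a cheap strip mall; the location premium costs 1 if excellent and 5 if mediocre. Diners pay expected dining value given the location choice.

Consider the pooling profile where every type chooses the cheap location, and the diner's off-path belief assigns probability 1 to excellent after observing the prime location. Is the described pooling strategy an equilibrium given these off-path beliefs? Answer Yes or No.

On path, the diner holds the prior and pays 1/6·29 + 5/6·17 = 19. Off path (the prime location), believing excellent, it pays 29.
excellent: the cheap location nets 19; the prime location nets 29 − 1 = 28. excellent would deviate.
mediocre: the cheap location nets 19; the prime location nets 29 − 5 = 24. mediocre would deviate.
A type deviates, so pooling fails.

No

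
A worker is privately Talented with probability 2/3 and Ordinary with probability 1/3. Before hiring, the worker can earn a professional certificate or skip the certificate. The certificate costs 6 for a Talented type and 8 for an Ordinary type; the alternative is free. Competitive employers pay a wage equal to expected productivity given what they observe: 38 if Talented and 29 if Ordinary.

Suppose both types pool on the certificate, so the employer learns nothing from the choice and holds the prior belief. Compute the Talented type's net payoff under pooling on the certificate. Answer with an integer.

29

Pooled wage = 2/3·38 + 1/3·29 = 35.
Talented pays cost 6 for the certificate, so net payoff = 35 − 6 = 29.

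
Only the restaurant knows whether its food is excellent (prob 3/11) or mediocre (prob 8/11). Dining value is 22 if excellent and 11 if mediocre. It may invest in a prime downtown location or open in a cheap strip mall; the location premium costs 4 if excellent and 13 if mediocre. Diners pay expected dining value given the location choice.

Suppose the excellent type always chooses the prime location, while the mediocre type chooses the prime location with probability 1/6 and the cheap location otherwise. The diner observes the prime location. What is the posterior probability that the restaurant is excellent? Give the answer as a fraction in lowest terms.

9/13

P(the prime location) = (3/11)·1 + (8/11)·(1/6) = 13/33.
By Bayes' rule, P(excellent | the prime location) = (3/11) / (13/33) = 9/13.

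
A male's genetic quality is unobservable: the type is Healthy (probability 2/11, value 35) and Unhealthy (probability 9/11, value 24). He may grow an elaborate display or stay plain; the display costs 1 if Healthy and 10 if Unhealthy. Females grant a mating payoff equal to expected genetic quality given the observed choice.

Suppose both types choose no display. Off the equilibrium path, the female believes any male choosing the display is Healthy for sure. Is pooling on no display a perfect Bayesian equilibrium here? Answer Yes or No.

On path, the female holds the prior and pays 2/11·35 + 9/11·24 = 26. Off path (the display), believing Healthy, it pays 35.
Healthy: no display nets 26; the display nets 35 − 1 = 34. Healthy would deviate.
Unhealthy: no display nets 26; the display nets 35 − 10 = 25. Unhealthy stays.
A type deviates, so pooling fails.

No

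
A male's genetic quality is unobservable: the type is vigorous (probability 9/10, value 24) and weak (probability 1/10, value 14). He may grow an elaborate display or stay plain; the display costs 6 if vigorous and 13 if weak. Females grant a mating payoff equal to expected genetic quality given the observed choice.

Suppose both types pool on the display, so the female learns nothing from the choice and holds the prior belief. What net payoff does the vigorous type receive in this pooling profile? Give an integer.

17

Pooled mating payoff = 9/10·24 + 1/10·14 = 23.
vigorous pays cost 6 for the display, so net payoff = 23 − 6 = 17.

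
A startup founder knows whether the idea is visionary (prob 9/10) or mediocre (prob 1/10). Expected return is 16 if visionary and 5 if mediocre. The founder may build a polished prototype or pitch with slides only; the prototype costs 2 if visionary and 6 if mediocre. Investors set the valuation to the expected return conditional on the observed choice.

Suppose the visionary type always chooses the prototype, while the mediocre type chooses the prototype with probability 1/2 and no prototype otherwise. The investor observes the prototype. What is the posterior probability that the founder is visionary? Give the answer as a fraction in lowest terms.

P(the prototype) = (9/10)·1 + (1/10)·(1/2) = 19/20.
By Bayes' rule, P(visionary | the prototype) = (9/10) / (19/20) = 18/19.

18/19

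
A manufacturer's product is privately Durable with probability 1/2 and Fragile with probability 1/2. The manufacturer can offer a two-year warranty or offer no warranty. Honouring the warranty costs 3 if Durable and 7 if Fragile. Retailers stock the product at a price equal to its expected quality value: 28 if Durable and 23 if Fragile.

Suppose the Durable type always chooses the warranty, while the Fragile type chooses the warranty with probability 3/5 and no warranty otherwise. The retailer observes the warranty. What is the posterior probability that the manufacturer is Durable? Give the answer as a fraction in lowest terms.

5/8

P(the warranty) = (1/2)·1 + (1/2)·(3/5) = 4/5.
By Bayes' rule, P(Durable | the warranty) = (1/2) / (4/5) = 5/8.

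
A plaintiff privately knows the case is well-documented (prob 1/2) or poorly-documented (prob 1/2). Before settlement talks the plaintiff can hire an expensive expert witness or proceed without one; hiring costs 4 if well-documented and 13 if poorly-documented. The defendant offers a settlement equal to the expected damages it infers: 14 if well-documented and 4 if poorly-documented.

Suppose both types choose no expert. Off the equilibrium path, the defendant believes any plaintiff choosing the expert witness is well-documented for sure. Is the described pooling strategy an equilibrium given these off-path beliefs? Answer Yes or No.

No

On path, the defendant holds the prior and pays 1/2·14 + 1/2·4 = 9. Off path (the expert witness), believing well-documented, it pays 14.
well-documented: no expert nets 9; the expert witness nets 14 − 4 = 10. well-documented would deviate.
poorly-documented: no expert nets 9; the expert witness nets 14 − 13 = 1. poorly-documented stays.
A type deviates, so pooling fails.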